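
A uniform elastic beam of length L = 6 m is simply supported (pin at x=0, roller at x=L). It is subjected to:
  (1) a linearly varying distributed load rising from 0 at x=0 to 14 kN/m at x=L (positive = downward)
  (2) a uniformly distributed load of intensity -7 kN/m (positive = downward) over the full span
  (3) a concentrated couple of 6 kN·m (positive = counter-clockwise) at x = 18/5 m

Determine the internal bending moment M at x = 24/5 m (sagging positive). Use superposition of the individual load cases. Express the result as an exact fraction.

Load 1 — triangular load w₀=14 kN/m (0→w₀ over full span):
  M_1 = w₀Lx/6 - w₀x³/(6L) = 14·6·(24/5)/6 - 14·(24/5)³/(6·6) = 3024/125 kN·m
Load 2 — uniform load w=-7 kN/m over full span:
  M_2 = wx(L-x)/2 = (-7)·(24/5)·(6-(24/5))/2 = -504/25 kN·m
Load 3 — applied couple M₀=6 kN·m at a=18/5 m (b=L-a=12/5):
  M_3 = M₀x/L - M₀  [x>a] = 6·(24/5)/6 - 6 = -6/5 kN·m
Superposition: M = Σ M_i = 354/125 kN·m ≈ 2.832000 kN·m

M(24/5) = 354/125 kN·m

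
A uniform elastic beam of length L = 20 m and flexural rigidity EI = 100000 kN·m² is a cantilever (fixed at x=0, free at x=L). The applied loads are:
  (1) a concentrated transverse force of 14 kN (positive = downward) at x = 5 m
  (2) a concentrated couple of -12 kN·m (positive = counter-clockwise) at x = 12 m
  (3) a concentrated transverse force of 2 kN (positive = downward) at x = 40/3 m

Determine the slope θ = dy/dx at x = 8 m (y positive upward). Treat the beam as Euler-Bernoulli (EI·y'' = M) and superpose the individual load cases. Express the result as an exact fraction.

Load 1 — point force P=14 kN at a=5 m (b=L-a=15):
  θ_1 = -Pa²/(2EI)  [x>a] = -14·5²/(2·100000) = -7/4000 rad
Load 2 — applied couple M₀=-12 kN·m at a=12 m (b=L-a=8):
  θ_2 = M₀x/EI  [x≤a] = (-12)·8/100000 = -3/3125 rad
Load 3 — point force P=2 kN at a=40/3 m (b=L-a=20/3):
  θ_3 = -Px(2a-x)/(2EI)  [x≤a] = -2·8·(2·(40/3)-8)/(2·100000) = -14/9375 rad
Superposition: θ = Σ θ_i = -1261/300000 rad ≈ -0.004203 rad

θ(8) = -1261/300000 rad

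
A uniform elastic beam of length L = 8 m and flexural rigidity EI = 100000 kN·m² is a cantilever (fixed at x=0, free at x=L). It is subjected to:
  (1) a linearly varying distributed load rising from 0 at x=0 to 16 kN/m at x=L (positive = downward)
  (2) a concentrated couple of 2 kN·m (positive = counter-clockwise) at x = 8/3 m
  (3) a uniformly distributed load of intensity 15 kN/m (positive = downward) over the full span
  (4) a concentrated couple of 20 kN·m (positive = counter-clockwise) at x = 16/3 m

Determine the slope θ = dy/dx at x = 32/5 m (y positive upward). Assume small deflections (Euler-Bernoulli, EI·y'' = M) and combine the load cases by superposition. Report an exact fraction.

θ(32/5) = -254459/11718750 rad

Load 1 — triangular load w₀=16 kN/m (0→w₀ over full span):
  θ_1 = (w₀Lx²/4-w₀L²x/3-w₀x⁴/(24L))/EI = (16·8·(32/5)²/4-16·8²·(32/5)/3-16·(32/5)⁴/(24·8))/100000 = -59392/5859375 rad
Load 2 — applied couple M₀=2 kN·m at a=8/3 m (b=L-a=16/3):
  θ_2 = M₀a/EI  [x>a] = 2·(8/3)/100000 = 1/18750 rad
Load 3 — uniform load w=15 kN/m over full span:
  θ_3 = -wx(x²-3Lx+3L²)/(6EI) = -15·(32/5)·((32/5)²-3·8·(32/5)+3·8²)/(6·100000) = -992/78125 rad
Load 4 — applied couple M₀=20 kN·m at a=16/3 m (b=L-a=8/3):
  θ_4 = M₀a/EI  [x>a] = 20·(16/3)/100000 = 2/1875 rad
Superposition: θ = Σ θ_i = -254459/11718750 rad ≈ -0.021714 rad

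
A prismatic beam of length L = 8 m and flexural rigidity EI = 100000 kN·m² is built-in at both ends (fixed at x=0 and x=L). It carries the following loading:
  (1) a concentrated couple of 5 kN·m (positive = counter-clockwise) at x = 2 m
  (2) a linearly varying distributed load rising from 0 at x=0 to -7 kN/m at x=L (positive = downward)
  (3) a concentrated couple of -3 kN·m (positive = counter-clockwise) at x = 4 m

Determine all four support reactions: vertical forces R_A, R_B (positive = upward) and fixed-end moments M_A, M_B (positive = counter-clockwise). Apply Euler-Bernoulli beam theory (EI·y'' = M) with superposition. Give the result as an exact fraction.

Load 1 — applied couple M₀=5 kN·m at a=2 m (b=L-a=6):
  R_A = 6M₀ab/L³ = 6·5·2·6/8³ = 45/64 kN
  M_A = M₀b(2a-b)/L² = 5·6·(2·2-6)/8² = -15/16 kN·m
  R_B = -6M₀ab/L³ = -6·5·2·6/8³ = -45/64 kN
  M_B = M₀a(2b-a)/L² = 5·2·(2·6-2)/8² = 25/16 kN·m
Load 2 — triangular load w₀=-7 kN/m (0→w₀ over full span):
  R_A = 3w₀L/20 = 3·(-7)·8/20 = -42/5 kN
  M_A = w₀L²/30 = (-7)·8²/30 = -224/15 kN·m
  R_B = 7w₀L/20 = 7·(-7)·8/20 = -98/5 kN
  M_B = -w₀L²/20 = -(-7)·8²/20 = 112/5 kN·m
Load 3 — applied couple M₀=-3 kN·m at a=4 m (b=L-a=4):
  R_A = 6M₀ab/L³ = 6·(-3)·4·4/8³ = -9/16 kN
  M_A = M₀b(2a-b)/L² = (-3)·4·(2·4-4)/8² = -3/4 kN·m
  R_B = -6M₀ab/L³ = -6·(-3)·4·4/8³ = 9/16 kN
  M_B = M₀a(2b-a)/L² = (-3)·4·(2·4-4)/8² = -3/4 kN·m
Superposition: R_A = -2643/320 kN, M_A = -3989/240 kN·m, R_B = -6317/320 kN, M_B = 1857/80 kN·m

R_A = -2643/320 kN, M_A = -3989/240 kN·m, R_B = -6317/320 kN, M_B = 1857/80 kN·m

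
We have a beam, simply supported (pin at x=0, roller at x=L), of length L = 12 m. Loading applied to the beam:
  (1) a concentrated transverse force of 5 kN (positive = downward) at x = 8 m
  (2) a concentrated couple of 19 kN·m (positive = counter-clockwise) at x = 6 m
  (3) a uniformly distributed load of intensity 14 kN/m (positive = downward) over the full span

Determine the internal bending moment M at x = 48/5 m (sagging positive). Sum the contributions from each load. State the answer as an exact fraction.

M(48/5) = 4137/25 kN·m

Load 1 — point force P=5 kN at a=8 m (b=L-a=4):
  M_1 = Pa(L-x)/L  [x>a] = 5·8·(12-(48/5))/12 = 8 kN·m
Load 2 — applied couple M₀=19 kN·m at a=6 m (b=L-a=6):
  M_2 = M₀x/L - M₀  [x>a] = 19·(48/5)/12 - 19 = -19/5 kN·m
Load 3 — uniform load w=14 kN/m over full span:
  M_3 = wx(L-x)/2 = 14·(48/5)·(12-(48/5))/2 = 4032/25 kN·m
Superposition: M = Σ M_i = 4137/25 kN·m ≈ 165.480000 kN·m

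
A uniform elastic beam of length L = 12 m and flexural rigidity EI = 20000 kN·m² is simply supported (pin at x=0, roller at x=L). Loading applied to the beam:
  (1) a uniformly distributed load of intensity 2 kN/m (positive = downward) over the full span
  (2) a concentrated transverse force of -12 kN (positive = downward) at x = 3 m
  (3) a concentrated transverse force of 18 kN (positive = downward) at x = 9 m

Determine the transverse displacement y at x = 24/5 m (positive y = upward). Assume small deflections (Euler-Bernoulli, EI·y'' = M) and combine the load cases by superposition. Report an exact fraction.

Load 1 — uniform load w=2 kN/m over full span:
  y_1 = -wx(L³-2Lx²+x³)/(24EI) = -2·(24/5)·(12³-2·12·(24/5)²+(24/5)³)/(24·20000) = -10044/390625 m
Load 2 — point force P=-12 kN at a=3 m (b=L-a=9):
  y_2 = -Pa(L-x)(2Lx-a²-x²)/(6LEI)  [x>a] = -(-12)·3·(12-(24/5))·(2·12·(24/5)-3²-(24/5)²)/(6·12·20000) = 18711/1250000 m
Load 3 — point force P=18 kN at a=9 m (b=L-a=3):
  y_3 = -Pbx(L²-b²-x²)/(6LEI)  [x≤a] = -18·3·(24/5)·(12²-3²-(24/5)²)/(6·12·20000) = -25191/1250000 m
Superposition: y = Σ y_i = -12069/390625 m ≈ -0.030897 m

y(24/5) = -12069/390625 m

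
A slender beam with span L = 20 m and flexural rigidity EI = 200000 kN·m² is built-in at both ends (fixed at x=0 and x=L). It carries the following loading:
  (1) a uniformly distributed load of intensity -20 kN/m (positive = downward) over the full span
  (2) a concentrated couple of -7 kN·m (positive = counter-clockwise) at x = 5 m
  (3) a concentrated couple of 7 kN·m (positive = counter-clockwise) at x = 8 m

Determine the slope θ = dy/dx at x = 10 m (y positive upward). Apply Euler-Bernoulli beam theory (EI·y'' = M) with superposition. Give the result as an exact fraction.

θ(10) = 399/16000000 rad

Load 1 — uniform load w=-20 kN/m over full span:
  θ_1 = -wx(L-x)(L-2x)/(12EI) = -(-20)·10·(20-10)·(20-2·10)/(12·200000) = 0 rad
Load 2 — applied couple M₀=-7 kN·m at a=5 m (b=L-a=15):
  θ_2 = (R_Ax²/2 - M_Ax - M₀(x-a))/EI  [x>a] with R_A=-63/160, M_A=21/16 = ((-63/160)·10²/2 - (21/16)·10 - (-7)·(10-5))/200000 = 7/640000 rad
Load 3 — applied couple M₀=7 kN·m at a=8 m (b=L-a=12):
  θ_3 = (R_Ax²/2 - M_Ax - M₀(x-a))/EI  [x>a] with R_A=63/125, M_A=21/25 = ((63/125)·10²/2 - (21/25)·10 - 7·(10-8))/200000 = 7/500000 rad
Superposition: θ = Σ θ_i = 399/16000000 rad ≈ 0.000025 rad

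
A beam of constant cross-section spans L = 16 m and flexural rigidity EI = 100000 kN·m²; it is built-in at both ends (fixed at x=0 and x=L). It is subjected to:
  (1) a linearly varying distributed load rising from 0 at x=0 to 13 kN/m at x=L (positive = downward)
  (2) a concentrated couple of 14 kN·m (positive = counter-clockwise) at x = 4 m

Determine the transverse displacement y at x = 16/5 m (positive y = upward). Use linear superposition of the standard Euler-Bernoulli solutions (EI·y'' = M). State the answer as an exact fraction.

Load 1 — triangular load w₀=13 kN/m (0→w₀ over full span):
  y_1 = -w₀x²(L-x)²(x+2L)/(120LEI) = -13·(16/5)²·(16-(16/5))²·((16/5)+2·16)/(120·16·100000) = -585728/146484375 m
Load 2 — applied couple M₀=14 kN·m at a=4 m (b=L-a=12):
  y_2 = (R_Ax³/6 - M_Ax²/2)/EI  [x≤a] with R_A=63/64, M_A=-21/8 = ((63/64)·(16/5)³/6 - (-21/8)·(16/5)²/2)/100000 = 147/781250 m
Superposition: y = Σ y_i = -1116331/292968750 m ≈ -0.003810 m

y(16/5) = -1116331/292968750 m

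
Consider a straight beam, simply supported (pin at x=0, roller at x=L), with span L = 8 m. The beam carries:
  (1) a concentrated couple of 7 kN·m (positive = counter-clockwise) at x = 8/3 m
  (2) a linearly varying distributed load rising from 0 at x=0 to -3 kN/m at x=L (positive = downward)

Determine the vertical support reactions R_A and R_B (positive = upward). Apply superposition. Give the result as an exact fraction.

Load 1 — applied couple M₀=7 kN·m at a=8/3 m (b=L-a=16/3):
  R_A = M₀/L = 7/8 kN
  R_B = -M₀/L = -7/8 kN
Load 2 — triangular load w₀=-3 kN/m (0→w₀ over full span):
  R_A = w₀L/6 = (-3)·8/6 = -4 kN
  R_B = w₀L/3 = (-3)·8/3 = -8 kN
Superposition: R_A = -25/8 kN, R_B = -71/8 kN

R_A = -25/8 kN, R_B = -71/8 kN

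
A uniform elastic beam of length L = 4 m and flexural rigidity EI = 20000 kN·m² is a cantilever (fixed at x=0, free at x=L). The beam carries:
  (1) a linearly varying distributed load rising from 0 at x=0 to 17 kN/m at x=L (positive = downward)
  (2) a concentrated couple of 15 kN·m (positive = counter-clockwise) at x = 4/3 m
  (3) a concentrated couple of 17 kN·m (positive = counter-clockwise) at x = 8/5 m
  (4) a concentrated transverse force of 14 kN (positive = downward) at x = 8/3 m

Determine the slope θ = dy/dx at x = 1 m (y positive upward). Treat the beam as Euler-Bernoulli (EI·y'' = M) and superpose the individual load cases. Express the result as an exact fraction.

Load 1 — triangular load w₀=17 kN/m (0→w₀ over full span):
  θ_1 = (w₀Lx²/4-w₀L²x/3-w₀x⁴/(24L))/EI = (17·4·1²/4-17·4²·1/3-17·1⁴/(24·4))/20000 = -2363/640000 rad
Load 2 — applied couple M₀=15 kN·m at a=4/3 m (b=L-a=8/3):
  θ_2 = M₀x/EI  [x≤a] = 15·1/20000 = 3/4000 rad
Load 3 — applied couple M₀=17 kN·m at a=8/5 m (b=L-a=12/5):
  θ_3 = M₀x/EI  [x≤a] = 17·1/20000 = 17/20000 rad
Load 4 — point force P=14 kN at a=8/3 m (b=L-a=4/3):
  θ_4 = -Px(2a-x)/(2EI)  [x≤a] = -14·1·(2·(8/3)-1)/(2·20000) = -91/60000 rad
Superposition: θ = Σ θ_i = -6929/1920000 rad ≈ -0.003609 rad

θ(1) = -6929/1920000 rad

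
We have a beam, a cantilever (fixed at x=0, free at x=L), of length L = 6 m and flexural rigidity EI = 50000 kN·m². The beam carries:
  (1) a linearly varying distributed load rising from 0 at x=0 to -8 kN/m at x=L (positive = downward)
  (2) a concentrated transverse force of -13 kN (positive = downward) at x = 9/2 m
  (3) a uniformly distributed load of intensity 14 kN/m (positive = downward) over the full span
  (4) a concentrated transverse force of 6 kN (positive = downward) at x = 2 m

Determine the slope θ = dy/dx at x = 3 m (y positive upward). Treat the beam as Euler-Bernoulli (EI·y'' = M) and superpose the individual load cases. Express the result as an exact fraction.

θ(3) = -303/100000 rad

Load 1 — triangular load w₀=-8 kN/m (0→w₀ over full span):
  θ_1 = (w₀Lx²/4-w₀L²x/3-w₀x⁴/(24L))/EI = ((-8)·6·3²/4-(-8)·6²·3/3-(-8)·3⁴/(24·6))/50000 = 369/100000 rad
Load 2 — point force P=-13 kN at a=9/2 m (b=L-a=3/2):
  θ_2 = -Px(2a-x)/(2EI)  [x≤a] = -(-13)·3·(2·(9/2)-3)/(2·50000) = 117/50000 rad
Load 3 — uniform load w=14 kN/m over full span:
  θ_3 = -wx(x²-3Lx+3L²)/(6EI) = -14·3·(3²-3·6·3+3·6²)/(6·50000) = -441/50000 rad
Load 4 — point force P=6 kN at a=2 m (b=L-a=4):
  θ_4 = -Pa²/(2EI)  [x>a] = -6·2²/(2·50000) = -3/12500 rad
Superposition: θ = Σ θ_i = -303/100000 rad ≈ -0.003030 rad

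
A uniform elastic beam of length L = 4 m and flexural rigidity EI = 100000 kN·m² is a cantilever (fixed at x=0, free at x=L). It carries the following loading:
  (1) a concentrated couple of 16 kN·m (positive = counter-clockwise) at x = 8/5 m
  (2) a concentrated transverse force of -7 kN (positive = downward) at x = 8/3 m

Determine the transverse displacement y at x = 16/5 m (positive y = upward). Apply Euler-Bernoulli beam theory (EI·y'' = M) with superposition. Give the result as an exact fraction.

Load 1 — applied couple M₀=16 kN·m at a=8/5 m (b=L-a=12/5):
  y_1 = M₀a(2x-a)/(2EI)  [x>a] = 16·(8/5)·(2·(16/5)-(8/5))/(2·100000) = 48/78125 m
Load 2 — point force P=-7 kN at a=8/3 m (b=L-a=4/3):
  y_2 = -Pa²(3x-a)/(6EI)  [x>a] = -(-7)·(8/3)²·(3·(16/5)-(8/3))/(6·100000) = 728/1265625 m
Superposition: y = Σ y_i = 7528/6328125 m ≈ 0.001190 m

y(16/5) = 7528/6328125 m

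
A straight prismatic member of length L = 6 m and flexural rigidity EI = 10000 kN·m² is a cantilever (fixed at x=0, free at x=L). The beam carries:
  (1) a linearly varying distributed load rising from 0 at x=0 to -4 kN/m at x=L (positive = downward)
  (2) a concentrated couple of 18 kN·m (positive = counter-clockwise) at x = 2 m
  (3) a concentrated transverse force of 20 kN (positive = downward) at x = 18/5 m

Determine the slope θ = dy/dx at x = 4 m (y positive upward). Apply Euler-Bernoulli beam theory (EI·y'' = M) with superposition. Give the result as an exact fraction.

Load 1 — triangular load w₀=-4 kN/m (0→w₀ over full span):
  θ_1 = (w₀Lx²/4-w₀L²x/3-w₀x⁴/(24L))/EI = ((-4)·6·4²/4-(-4)·6²·4/3-(-4)·4⁴/(24·6))/10000 = 58/5625 rad
Load 2 — applied couple M₀=18 kN·m at a=2 m (b=L-a=4):
  θ_2 = M₀a/EI  [x>a] = 18·2/10000 = 9/2500 rad
Load 3 — point force P=20 kN at a=18/5 m (b=L-a=12/5):
  θ_3 = -Pa²/(2EI)  [x>a] = -20·(18/5)²/(2·10000) = -81/6250 rad
Superposition: θ = Σ θ_i = 107/112500 rad ≈ 0.000951 rad

θ(4) = 107/112500 rad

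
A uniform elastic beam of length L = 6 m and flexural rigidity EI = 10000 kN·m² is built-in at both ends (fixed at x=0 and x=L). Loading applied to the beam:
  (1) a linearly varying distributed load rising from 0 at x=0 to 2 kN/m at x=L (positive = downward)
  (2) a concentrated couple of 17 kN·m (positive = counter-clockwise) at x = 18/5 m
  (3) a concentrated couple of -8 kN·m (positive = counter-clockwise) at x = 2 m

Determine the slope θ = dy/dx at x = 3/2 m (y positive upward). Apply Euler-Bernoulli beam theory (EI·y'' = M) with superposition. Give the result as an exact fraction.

θ(3/2) = -23089/32000000 rad

Load 1 — triangular load w₀=2 kN/m (0→w₀ over full span):
  θ_1 = -w₀(2x(L-x)(L-2x)(x+2L)+x²(L-x)²)/(120LEI) = -2·(2·(3/2)·(6-(3/2))·(6-2·(3/2))·((3/2)+2·6)+(3/2)²·(6-(3/2))²)/(120·6·10000) = -1053/6400000 rad
Load 2 — applied couple M₀=17 kN·m at a=18/5 m (b=L-a=12/5):
  θ_2 = (R_Ax²/2 - M_Ax)/EI  [x≤a] with R_A=102/25, M_A=136/25 = ((102/25)·(3/2)²/2 - (136/25)·(3/2))/10000 = -357/1000000 rad
Load 3 — applied couple M₀=-8 kN·m at a=2 m (b=L-a=4):
  θ_3 = (R_Ax²/2 - M_Ax)/EI  [x≤a] with R_A=-16/9, M_A=0 = ((-16/9)·(3/2)²/2 - 0·(3/2))/10000 = -1/5000 rad
Superposition: θ = Σ θ_i = -23089/32000000 rad ≈ -0.000722 rad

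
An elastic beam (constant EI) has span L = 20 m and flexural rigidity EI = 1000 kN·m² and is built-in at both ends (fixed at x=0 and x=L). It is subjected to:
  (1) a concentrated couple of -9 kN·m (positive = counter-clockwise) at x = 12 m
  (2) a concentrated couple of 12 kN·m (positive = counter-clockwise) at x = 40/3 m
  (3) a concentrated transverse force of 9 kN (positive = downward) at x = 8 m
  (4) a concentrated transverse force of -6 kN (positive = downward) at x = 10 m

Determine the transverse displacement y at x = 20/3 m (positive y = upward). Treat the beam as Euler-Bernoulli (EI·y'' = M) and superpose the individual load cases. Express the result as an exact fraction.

Load 1 — applied couple M₀=-9 kN·m at a=12 m (b=L-a=8):
  y_1 = (R_Ax³/6 - M_Ax²/2)/EI  [x≤a] with R_A=-81/125, M_A=-72/25 = ((-81/125)·(20/3)³/6 - (-72/25)·(20/3)²/2)/1000 = 4/125 m
Load 2 — applied couple M₀=12 kN·m at a=40/3 m (b=L-a=20/3):
  y_2 = (R_Ax³/6 - M_Ax²/2)/EI  [x≤a] with R_A=4/5, M_A=4 = ((4/5)·(20/3)³/6 - 4·(20/3)²/2)/1000 = -4/81 m
Load 3 — point force P=9 kN at a=8 m (b=L-a=12):
  y_3 = -Pb²x²(3aL-(3a+b)x)/(6L³EI)  [x≤a] = -9·12²·(20/3)²·(3·8·20-(3·8+12)·(20/3))/(6·20³·1000) = -36/125 m
Load 4 — point force P=-6 kN at a=10 m (b=L-a=10):
  y_4 = -Pb²x²(3aL-(3a+b)x)/(6L³EI)  [x≤a] = -(-6)·10²·(20/3)²·(3·10·20-(3·10+10)·(20/3))/(6·20³·1000) = 5/27 m
Superposition: y = Σ y_i = -1217/10125 m ≈ -0.120198 m

y(20/3) = -1217/10125 m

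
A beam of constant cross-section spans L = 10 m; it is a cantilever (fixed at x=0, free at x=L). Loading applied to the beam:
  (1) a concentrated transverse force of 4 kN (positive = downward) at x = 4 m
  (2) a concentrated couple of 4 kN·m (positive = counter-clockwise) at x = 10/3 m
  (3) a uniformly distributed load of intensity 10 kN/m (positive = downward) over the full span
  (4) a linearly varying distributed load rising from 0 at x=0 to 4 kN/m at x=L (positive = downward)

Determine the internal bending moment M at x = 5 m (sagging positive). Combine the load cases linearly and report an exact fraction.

M(5) = -500/3 kN·m

Load 1 — point force P=4 kN at a=4 m (b=L-a=6):
  M_1 = 0  [x>a] = 0 kN·m
Load 2 — applied couple M₀=4 kN·m at a=10/3 m (b=L-a=20/3):
  M_2 = 0  [x>a] = 0 kN·m
Load 3 — uniform load w=10 kN/m over full span:
  M_3 = -w(L-x)²/2 = -10·(10-5)²/2 = -125 kN·m
Load 4 — triangular load w₀=4 kN/m (0→w₀ over full span):
  M_4 = w₀Lx/2 - w₀L²/3 - w₀x³/(6L) = 4·10·5/2 - 4·10²/3 - 4·5³/(6·10) = -125/3 kN·m
Superposition: M = Σ M_i = -500/3 kN·m ≈ -166.666667 kN·m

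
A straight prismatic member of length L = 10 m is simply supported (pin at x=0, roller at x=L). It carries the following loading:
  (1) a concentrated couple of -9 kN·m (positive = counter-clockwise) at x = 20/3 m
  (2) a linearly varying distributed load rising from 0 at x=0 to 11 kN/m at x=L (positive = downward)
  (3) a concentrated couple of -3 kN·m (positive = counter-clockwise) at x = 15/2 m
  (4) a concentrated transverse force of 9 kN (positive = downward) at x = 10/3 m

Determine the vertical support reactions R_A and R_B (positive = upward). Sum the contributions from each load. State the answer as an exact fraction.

Load 1 — applied couple M₀=-9 kN·m at a=20/3 m (b=L-a=10/3):
  R_A = M₀/L = (-9)/10 = -9/10 kN
  R_B = -M₀/L = -(-9)/10 = 9/10 kN
Load 2 — triangular load w₀=11 kN/m (0→w₀ over full span):
  R_A = w₀L/6 = 11·10/6 = 55/3 kN
  R_B = w₀L/3 = 11·10/3 = 110/3 kN
Load 3 — applied couple M₀=-3 kN·m at a=15/2 m (b=L-a=5/2):
  R_A = M₀/L = (-3)/10 = -3/10 kN
  R_B = -M₀/L = -(-3)/10 = 3/10 kN
Load 4 — point force P=9 kN at a=10/3 m (b=L-a=20/3):
  R_A = Pb/L = 9·(20/3)/10 = 6 kN
  R_B = Pa/L = 9·(10/3)/10 = 3 kN
Superposition: R_A = 347/15 kN, R_B = 613/15 kN

R_A = 347/15 kN, R_B = 613/15 kN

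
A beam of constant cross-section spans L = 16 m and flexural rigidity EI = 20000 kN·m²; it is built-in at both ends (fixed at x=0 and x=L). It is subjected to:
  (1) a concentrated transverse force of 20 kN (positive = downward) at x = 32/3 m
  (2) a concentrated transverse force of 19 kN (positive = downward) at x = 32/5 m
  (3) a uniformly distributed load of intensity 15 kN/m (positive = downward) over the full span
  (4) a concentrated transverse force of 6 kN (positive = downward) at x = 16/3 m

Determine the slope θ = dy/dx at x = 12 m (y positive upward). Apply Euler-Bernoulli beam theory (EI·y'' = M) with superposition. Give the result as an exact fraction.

Load 1 — point force P=20 kN at a=32/3 m (b=L-a=16/3):
  θ_1 = Pa²(L-x)(2bL-(3b+a)(L-x))/(2L³EI)  [x>a] = 20·(32/3)²·(16-12)·(2·(16/3)·16-(3·(16/3)+(32/3))·(16-12))/(2·16³·20000) = 4/1125 rad
Load 2 — point force P=19 kN at a=32/5 m (b=L-a=48/5):
  θ_2 = Pa²(L-x)(2bL-(3b+a)(L-x))/(2L³EI)  [x>a] = 19·(32/5)²·(16-12)·(2·(48/5)·16-(3·(48/5)+(32/5))·(16-12))/(2·16³·20000) = 247/78125 rad
Load 3 — uniform load w=15 kN/m over full span:
  θ_3 = -wx(L-x)(L-2x)/(12EI) = -15·12·(16-12)·(16-2·12)/(12·20000) = 3/125 rad
Load 4 — point force P=6 kN at a=16/3 m (b=L-a=32/3):
  θ_4 = Pa²(L-x)(2bL-(3b+a)(L-x))/(2L³EI)  [x>a] = 6·(16/3)²·(16-12)·(2·(32/3)·16-(3·(32/3)+(16/3))·(16-12))/(2·16³·20000) = 1/1250 rad
Superposition: θ = Σ θ_i = 44321/1406250 rad ≈ 0.031517 rad

θ(12) = 44321/1406250 rad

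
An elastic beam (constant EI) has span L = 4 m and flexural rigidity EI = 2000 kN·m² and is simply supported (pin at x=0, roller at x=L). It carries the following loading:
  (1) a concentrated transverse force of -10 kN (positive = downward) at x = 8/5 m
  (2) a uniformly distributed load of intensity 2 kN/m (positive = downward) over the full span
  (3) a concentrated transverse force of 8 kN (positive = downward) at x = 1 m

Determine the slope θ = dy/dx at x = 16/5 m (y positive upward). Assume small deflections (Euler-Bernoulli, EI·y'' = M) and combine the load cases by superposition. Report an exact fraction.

Load 1 — point force P=-10 kN at a=8/5 m (b=L-a=12/5):
  θ_1 = -Pa(2L²-6Lx+3x²+a²)/(6LEI)  [x>a] = -(-10)·(8/5)·(2·4²-6·4·(16/5)+3·(16/5)²+(8/5)²)/(6·4·2000) = -12/3125 rad
Load 2 — uniform load w=2 kN/m over full span:
  θ_2 = -w(L³-6Lx²+4x³)/(24EI) = -2·(4³-6·4·(16/5)²+4·(16/5)³)/(24·2000) = 33/15625 rad
Load 3 — point force P=8 kN at a=1 m (b=L-a=3):
  θ_3 = -Pa(2L²-6Lx+3x²+a²)/(6LEI)  [x>a] = -8·1·(2·4²-6·4·(16/5)+3·(16/5)²+1²)/(6·4·2000) = 109/50000 rad
Superposition: θ = Σ θ_i = 113/250000 rad ≈ 0.000452 rad

θ(16/5) = 113/250000 rad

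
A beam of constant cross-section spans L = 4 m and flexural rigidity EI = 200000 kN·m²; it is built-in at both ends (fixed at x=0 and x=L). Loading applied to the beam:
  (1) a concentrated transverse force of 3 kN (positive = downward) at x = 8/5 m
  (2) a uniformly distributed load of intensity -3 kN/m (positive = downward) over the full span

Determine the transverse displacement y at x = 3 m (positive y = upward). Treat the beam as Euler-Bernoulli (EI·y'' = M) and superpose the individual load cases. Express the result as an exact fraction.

Load 1 — point force P=3 kN at a=8/5 m (b=L-a=12/5):
  y_1 = -Pa²(L-x)²(3bL-(3b+a)(L-x))/(6L³EI)  [x>a] = -3·(8/5)²·(4-3)²·(3·(12/5)·4-(3·(12/5)+(8/5))·(4-3))/(6·4³·200000) = -1/500000 m
Load 2 — uniform load w=-3 kN/m over full span:
  y_2 = -wx²(L-x)²/(24EI) = -(-3)·3²·(4-3)²/(24·200000) = 9/1600000 m
Superposition: y = Σ y_i = 29/8000000 m ≈ 0.000004 m

y(3) = 29/8000000 m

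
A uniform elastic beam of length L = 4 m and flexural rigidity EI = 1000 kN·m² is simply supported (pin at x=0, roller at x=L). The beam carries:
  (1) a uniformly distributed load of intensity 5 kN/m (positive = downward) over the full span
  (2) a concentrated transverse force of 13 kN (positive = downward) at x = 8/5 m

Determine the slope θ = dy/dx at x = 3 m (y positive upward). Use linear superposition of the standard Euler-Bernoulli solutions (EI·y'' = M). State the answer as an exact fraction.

θ(3) = 13661/750000 rad

Load 1 — uniform load w=5 kN/m over full span:
  θ_1 = -w(L³-6Lx²+4x³)/(24EI) = -5·(4³-6·4·3²+4·3³)/(24·1000) = 11/1200 rad
Load 2 — point force P=13 kN at a=8/5 m (b=L-a=12/5):
  θ_2 = -Pa(2L²-6Lx+3x²+a²)/(6LEI)  [x>a] = -13·(8/5)·(2·4²-6·4·3+3·3²+(8/5)²)/(6·4·1000) = 1131/125000 rad
Superposition: θ = Σ θ_i = 13661/750000 rad ≈ 0.018215 rad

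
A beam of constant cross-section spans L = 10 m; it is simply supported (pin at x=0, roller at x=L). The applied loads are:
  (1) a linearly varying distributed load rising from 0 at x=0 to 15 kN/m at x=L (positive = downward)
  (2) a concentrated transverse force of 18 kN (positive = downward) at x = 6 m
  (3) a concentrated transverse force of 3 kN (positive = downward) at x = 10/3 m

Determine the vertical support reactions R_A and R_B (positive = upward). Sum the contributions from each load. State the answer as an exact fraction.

Load 1 — triangular load w₀=15 kN/m (0→w₀ over full span):
  R_A = w₀L/6 = 15·10/6 = 25 kN
  R_B = w₀L/3 = 15·10/3 = 50 kN
Load 2 — point force P=18 kN at a=6 m (b=L-a=4):
  R_A = Pb/L = 18·4/10 = 36/5 kN
  R_B = Pa/L = 18·6/10 = 54/5 kN
Load 3 — point force P=3 kN at a=10/3 m (b=L-a=20/3):
  R_A = Pb/L = 3·(20/3)/10 = 2 kN
  R_B = Pa/L = 3·(10/3)/10 = 1 kN
Superposition: R_A = 171/5 kN, R_B = 309/5 kN

R_A = 171/5 kN, R_B = 309/5 kN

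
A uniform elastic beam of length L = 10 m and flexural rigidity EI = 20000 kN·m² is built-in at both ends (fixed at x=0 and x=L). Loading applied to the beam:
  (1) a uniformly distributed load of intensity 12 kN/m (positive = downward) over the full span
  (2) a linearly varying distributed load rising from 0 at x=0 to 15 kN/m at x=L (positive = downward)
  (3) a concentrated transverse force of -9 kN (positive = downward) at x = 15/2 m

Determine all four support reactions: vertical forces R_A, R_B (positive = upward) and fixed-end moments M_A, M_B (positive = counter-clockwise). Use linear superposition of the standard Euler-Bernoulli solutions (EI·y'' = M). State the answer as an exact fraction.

Load 1 — uniform load w=12 kN/m over full span:
  R_A = wL/2 = 12·10/2 = 60 kN
  M_A = wL²/12 = 12·10²/12 = 100 kN·m
  R_B = wL/2 = 12·10/2 = 60 kN
  M_B = -wL²/12 = -12·10²/12 = -100 kN·m
Load 2 — triangular load w₀=15 kN/m (0→w₀ over full span):
  R_A = 3w₀L/20 = 3·15·10/20 = 45/2 kN
  M_A = w₀L²/30 = 15·10²/30 = 50 kN·m
  R_B = 7w₀L/20 = 7·15·10/20 = 105/2 kN
  M_B = -w₀L²/20 = -15·10²/20 = -75 kN·m
Load 3 — point force P=-9 kN at a=15/2 m (b=L-a=5/2):
  R_A = Pb²(3a+b)/L³ = (-9)·(5/2)²·(3·(15/2)+(5/2))/10³ = -45/32 kN
  M_A = Pab²/L² = (-9)·(15/2)·(5/2)²/10² = -135/32 kN·m
  R_B = Pa²(a+3b)/L³ = (-9)·(15/2)²·((15/2)+3·(5/2))/10³ = -243/32 kN
  M_B = -Pa²b/L² = -(-9)·(15/2)²·(5/2)/10² = 405/32 kN·m
Superposition: R_A = 2595/32 kN, M_A = 4665/32 kN·m, R_B = 3357/32 kN, M_B = -5195/32 kN·m

R_A = 2595/32 kN, M_A = 4665/32 kN·m, R_B = 3357/32 kN, M_B = -5195/32 kN·m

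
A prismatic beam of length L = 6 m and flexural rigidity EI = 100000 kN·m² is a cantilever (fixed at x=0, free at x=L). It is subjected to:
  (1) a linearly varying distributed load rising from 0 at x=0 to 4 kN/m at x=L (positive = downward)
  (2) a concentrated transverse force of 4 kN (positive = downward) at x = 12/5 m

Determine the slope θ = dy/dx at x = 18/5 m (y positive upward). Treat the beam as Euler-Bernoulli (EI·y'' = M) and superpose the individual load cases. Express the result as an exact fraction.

Load 1 — triangular load w₀=4 kN/m (0→w₀ over full span):
  θ_1 = (w₀Lx²/4-w₀L²x/3-w₀x⁴/(24L))/EI = (4·6·(18/5)²/4-4·6²·(18/5)/3-4·(18/5)⁴/(24·6))/100000 = -15579/15625000 rad
Load 2 — point force P=4 kN at a=12/5 m (b=L-a=18/5):
  θ_2 = -Pa²/(2EI)  [x>a] = -4·(12/5)²/(2·100000) = -9/78125 rad
Superposition: θ = Σ θ_i = -17379/15625000 rad ≈ -0.001112 rad

θ(18/5) = -17379/15625000 rad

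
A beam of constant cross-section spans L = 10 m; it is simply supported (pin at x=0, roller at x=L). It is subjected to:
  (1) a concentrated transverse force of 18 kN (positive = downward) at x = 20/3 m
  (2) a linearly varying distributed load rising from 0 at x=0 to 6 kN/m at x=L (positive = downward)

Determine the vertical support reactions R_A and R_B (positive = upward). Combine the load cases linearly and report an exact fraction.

Load 1 — point force P=18 kN at a=20/3 m (b=L-a=10/3):
  R_A = Pb/L = 18·(10/3)/10 = 6 kN
  R_B = Pa/L = 18·(20/3)/10 = 12 kN
Load 2 — triangular load w₀=6 kN/m (0→w₀ over full span):
  R_A = w₀L/6 = 6·10/6 = 10 kN
  R_B = w₀L/3 = 6·10/3 = 20 kN
Superposition: R_A = 16 kN, R_B = 32 kN

R_A = 16 kN, R_B = 32 kN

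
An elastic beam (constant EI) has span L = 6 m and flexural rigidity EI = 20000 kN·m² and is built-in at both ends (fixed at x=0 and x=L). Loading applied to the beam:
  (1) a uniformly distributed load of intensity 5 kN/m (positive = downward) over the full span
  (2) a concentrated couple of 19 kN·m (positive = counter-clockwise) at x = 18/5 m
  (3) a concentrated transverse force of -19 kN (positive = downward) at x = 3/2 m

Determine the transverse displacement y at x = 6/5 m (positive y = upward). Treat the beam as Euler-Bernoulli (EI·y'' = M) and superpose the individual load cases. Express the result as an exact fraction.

y(6/5) = -152541/1000000000 m

Load 1 — uniform load w=5 kN/m over full span:
  y_1 = -wx²(L-x)²/(24EI) = -5·(6/5)²·(6-(6/5))²/(24·20000) = -27/78125 m
Load 2 — applied couple M₀=19 kN·m at a=18/5 m (b=L-a=12/5):
  y_2 = (R_Ax³/6 - M_Ax²/2)/EI  [x≤a] with R_A=114/25, M_A=152/25 = ((114/25)·(6/5)³/6 - (152/25)·(6/5)²/2)/20000 = -1197/7812500 m
Load 3 — point force P=-19 kN at a=3/2 m (b=L-a=9/2):
  y_3 = -Pb²x²(3aL-(3a+b)x)/(6L³EI)  [x≤a] = -(-19)·(9/2)²·(6/5)²·(3·(3/2)·6-(3·(3/2)+(9/2))·(6/5))/(6·6³·20000) = 13851/40000000 m
Superposition: y = Σ y_i = -152541/1000000000 m ≈ -0.000153 m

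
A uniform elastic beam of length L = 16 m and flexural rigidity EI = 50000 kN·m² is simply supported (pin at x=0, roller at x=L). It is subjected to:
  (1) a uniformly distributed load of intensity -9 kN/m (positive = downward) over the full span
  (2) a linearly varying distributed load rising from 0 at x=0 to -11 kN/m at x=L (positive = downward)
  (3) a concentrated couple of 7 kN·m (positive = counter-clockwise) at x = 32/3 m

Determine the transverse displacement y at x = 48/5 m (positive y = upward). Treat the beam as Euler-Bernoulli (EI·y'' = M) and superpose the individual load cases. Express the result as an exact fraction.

y(48/5) = 34602776/146484375 m

Load 1 — uniform load w=-9 kN/m over full span:
  y_1 = -wx(L³-2Lx²+x³)/(24EI) = -(-9)·(48/5)·(16³-2·16·(48/5)²+(48/5)³)/(24·50000) = 285696/1953125 m
Load 2 — triangular load w₀=-11 kN/m (0→w₀ over full span):
  y_2 = -w₀x(7L⁴-10L²x²+3x⁴)/(360LEI) = -(-11)·(48/5)·(7·16⁴-10·16²·(48/5)²+3·(48/5)⁴)/(360·16·50000) = 13336576/146484375 m
Load 3 — applied couple M₀=7 kN·m at a=32/3 m (b=L-a=16/3):
  y_3 = (M₀x³/(6L)+C₁x)/EI  [x≤a] with C₁=M₀(3b²-L²)/(6L)=-112/9 = (7·(48/5)³/(6·16)+(-112/9)·(48/5))/50000 = -1288/1171875 m
Superposition: y = Σ y_i = 34602776/146484375 m ≈ 0.236222 m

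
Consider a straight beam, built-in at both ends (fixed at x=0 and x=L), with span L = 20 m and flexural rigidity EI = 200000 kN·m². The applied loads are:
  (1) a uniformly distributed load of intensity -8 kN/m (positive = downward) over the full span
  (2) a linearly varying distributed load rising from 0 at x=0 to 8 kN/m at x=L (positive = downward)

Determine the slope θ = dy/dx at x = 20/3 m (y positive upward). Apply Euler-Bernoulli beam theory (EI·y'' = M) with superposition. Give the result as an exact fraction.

Load 1 — uniform load w=-8 kN/m over full span:
  θ_1 = -wx(L-x)(L-2x)/(12EI) = -(-8)·(20/3)·(20-(20/3))·(20-2·(20/3))/(12·200000) = 4/2025 rad
Load 2 — triangular load w₀=8 kN/m (0→w₀ over full span):
  θ_2 = -w₀(2x(L-x)(L-2x)(x+2L)+x²(L-x)²)/(120LEI) = -8·(2·(20/3)·(20-(20/3))·(20-2·(20/3))·((20/3)+2·20)+(20/3)²·(20-(20/3))²)/(120·20·200000) = -32/30375 rad
Superposition: θ = Σ θ_i = 28/30375 rad ≈ 0.000922 rad

θ(20/3) = 28/30375 rad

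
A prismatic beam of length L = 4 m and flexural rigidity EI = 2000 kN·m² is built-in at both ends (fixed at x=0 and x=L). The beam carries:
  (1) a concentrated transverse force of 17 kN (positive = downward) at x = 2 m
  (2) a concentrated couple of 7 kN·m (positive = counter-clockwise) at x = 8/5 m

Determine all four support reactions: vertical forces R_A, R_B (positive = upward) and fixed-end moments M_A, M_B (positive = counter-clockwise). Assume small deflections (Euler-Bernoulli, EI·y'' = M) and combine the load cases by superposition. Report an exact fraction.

Load 1 — point force P=17 kN at a=2 m (b=L-a=2):
  R_A = Pb²(3a+b)/L³ = 17·2²·(3·2+2)/4³ = 17/2 kN
  M_A = Pab²/L² = 17·2·2²/4² = 17/2 kN·m
  R_B = Pa²(a+3b)/L³ = 17·2²·(2+3·2)/4³ = 17/2 kN
  M_B = -Pa²b/L² = -17·2²·2/4² = -17/2 kN·m
Load 2 — applied couple M₀=7 kN·m at a=8/5 m (b=L-a=12/5):
  R_A = 6M₀ab/L³ = 6·7·(8/5)·(12/5)/4³ = 63/25 kN
  M_A = M₀b(2a-b)/L² = 7·(12/5)·(2·(8/5)-(12/5))/4² = 21/25 kN·m
  R_B = -6M₀ab/L³ = -6·7·(8/5)·(12/5)/4³ = -63/25 kN
  M_B = M₀a(2b-a)/L² = 7·(8/5)·(2·(12/5)-(8/5))/4² = 56/25 kN·m
Superposition: R_A = 551/50 kN, M_A = 467/50 kN·m, R_B = 299/50 kN, M_B = -313/50 kN·m

R_A = 551/50 kN, M_A = 467/50 kN·m, R_B = 299/50 kN, M_B = -313/50 kN·m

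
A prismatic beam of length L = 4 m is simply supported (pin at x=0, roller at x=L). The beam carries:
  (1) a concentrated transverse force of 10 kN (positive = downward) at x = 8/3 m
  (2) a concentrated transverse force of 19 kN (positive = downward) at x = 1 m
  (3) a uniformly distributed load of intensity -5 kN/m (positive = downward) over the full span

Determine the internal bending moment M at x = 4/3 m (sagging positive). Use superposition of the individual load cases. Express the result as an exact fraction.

Load 1 — point force P=10 kN at a=8/3 m (b=L-a=4/3):
  M_1 = Pbx/L  [x≤a] = 10·(4/3)·(4/3)/4 = 40/9 kN·m
Load 2 — point force P=19 kN at a=1 m (b=L-a=3):
  M_2 = Pa(L-x)/L  [x>a] = 19·1·(4-(4/3))/4 = 38/3 kN·m
Load 3 — uniform load w=-5 kN/m over full span:
  M_3 = wx(L-x)/2 = (-5)·(4/3)·(4-(4/3))/2 = -80/9 kN·m
Superposition: M = Σ M_i = 74/9 kN·m ≈ 8.222222 kN·m

M(4/3) = 74/9 kN·m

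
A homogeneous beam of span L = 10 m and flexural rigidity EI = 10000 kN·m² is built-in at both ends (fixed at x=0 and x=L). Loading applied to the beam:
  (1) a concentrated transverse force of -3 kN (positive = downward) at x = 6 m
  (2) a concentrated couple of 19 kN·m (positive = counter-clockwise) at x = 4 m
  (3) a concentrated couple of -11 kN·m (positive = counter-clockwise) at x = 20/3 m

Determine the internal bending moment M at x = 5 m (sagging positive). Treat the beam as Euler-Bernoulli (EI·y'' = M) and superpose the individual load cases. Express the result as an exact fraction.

Load 1 — point force P=-3 kN at a=6 m (b=L-a=4):
  M_1 = Pb²(3a+b)x/L³ - Pab²/L²  [x≤a] = (-3)·4²·(3·6+4)·5/10³ - (-3)·6·4²/10² = -12/5 kN·m
Load 2 — applied couple M₀=19 kN·m at a=4 m (b=L-a=6):
  M_2 = R_Ax - M_A - M₀  [x>a] with R_A=342/125, M_A=57/25 = (342/125)·5 - (57/25) - 19 = -38/5 kN·m
Load 3 — applied couple M₀=-11 kN·m at a=20/3 m (b=L-a=10/3):
  M_3 = R_Ax - M_A  [x≤a] with R_A=-22/15, M_A=-11/3 = (-22/15)·5 - (-11/3) = -11/3 kN·m
Superposition: M = Σ M_i = -41/3 kN·m ≈ -13.666667 kN·m

M(5) = -41/3 kN·m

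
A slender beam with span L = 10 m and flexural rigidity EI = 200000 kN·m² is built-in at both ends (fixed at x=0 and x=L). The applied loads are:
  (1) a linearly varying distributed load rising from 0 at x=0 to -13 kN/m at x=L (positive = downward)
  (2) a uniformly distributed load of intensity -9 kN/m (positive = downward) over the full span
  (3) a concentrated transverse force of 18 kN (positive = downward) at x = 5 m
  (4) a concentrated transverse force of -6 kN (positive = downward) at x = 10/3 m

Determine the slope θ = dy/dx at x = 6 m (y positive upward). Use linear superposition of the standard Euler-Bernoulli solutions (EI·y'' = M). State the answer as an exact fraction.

Load 1 — triangular load w₀=-13 kN/m (0→w₀ over full span):
  θ_1 = -w₀(2x(L-x)(L-2x)(x+2L)+x²(L-x)²)/(120LEI) = -(-13)·(2·6·(10-6)·(10-2·6)·(6+2·10)+6²·(10-6)²)/(120·10·200000) = -13/125000 rad
Load 2 — uniform load w=-9 kN/m over full span:
  θ_2 = -wx(L-x)(L-2x)/(12EI) = -(-9)·6·(10-6)·(10-2·6)/(12·200000) = -9/50000 rad
Load 3 — point force P=18 kN at a=5 m (b=L-a=5):
  θ_3 = Pa²(L-x)(2bL-(3b+a)(L-x))/(2L³EI)  [x>a] = 18·5²·(10-6)·(2·5·10-(3·5+5)·(10-6))/(2·10³·200000) = 9/100000 rad
Load 4 — point force P=-6 kN at a=10/3 m (b=L-a=20/3):
  θ_4 = Pa²(L-x)(2bL-(3b+a)(L-x))/(2L³EI)  [x>a] = (-6)·(10/3)²·(10-6)·(2·(20/3)·10-(3·(20/3)+(10/3))·(10-6))/(2·10³·200000) = -1/37500 rad
Superposition: θ = Σ θ_i = -331/1500000 rad ≈ -0.000221 rad

θ(6) = -331/1500000 rad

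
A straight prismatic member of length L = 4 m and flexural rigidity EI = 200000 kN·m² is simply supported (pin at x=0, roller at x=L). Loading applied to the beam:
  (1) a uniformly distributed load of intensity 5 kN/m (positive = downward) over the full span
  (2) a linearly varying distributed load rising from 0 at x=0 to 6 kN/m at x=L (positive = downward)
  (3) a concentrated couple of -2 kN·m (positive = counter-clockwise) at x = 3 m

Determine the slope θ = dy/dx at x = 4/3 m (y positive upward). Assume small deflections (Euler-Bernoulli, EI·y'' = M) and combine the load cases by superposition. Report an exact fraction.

Load 1 — uniform load w=5 kN/m over full span:
  θ_1 = -w(L³-6Lx²+4x³)/(24EI) = -5·(4³-6·4·(4/3)²+4·(4/3)³)/(24·200000) = -13/405000 rad
Load 2 — triangular load w₀=6 kN/m (0→w₀ over full span):
  θ_2 = -w₀(7L⁴-30L²x²+15x⁴)/(360LEI) = -6·(7·4⁴-30·4²·(4/3)²+15·(4/3)⁴)/(360·4·200000) = -26/1265625 rad
Load 3 — applied couple M₀=-2 kN·m at a=3 m (b=L-a=1):
  θ_3 = (M₀x²/(2L)+C₁)/EI  [x≤a] with C₁=M₀(3b²-L²)/(6L)=13/12 = ((-2)·(4/3)²/(2·4)+(13/12))/200000 = 23/7200000 rad
Superposition: θ = Σ θ_i = -16021/324000000 rad ≈ -0.000049 rad

θ(4/3) = -16021/324000000 rad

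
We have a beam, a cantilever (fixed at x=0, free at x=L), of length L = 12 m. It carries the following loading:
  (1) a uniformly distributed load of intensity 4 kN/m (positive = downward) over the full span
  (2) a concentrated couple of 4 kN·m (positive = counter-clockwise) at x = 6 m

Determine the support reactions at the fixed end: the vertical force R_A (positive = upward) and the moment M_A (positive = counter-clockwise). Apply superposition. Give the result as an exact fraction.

R_A = 48 kN, M_A = 284 kN·m

Load 1 — uniform load w=4 kN/m over full span:
  R_A = wL = 4·12 = 48 kN
  M_A = wL²/2 = 4·12²/2 = 288 kN·m
Load 2 — applied couple M₀=4 kN·m at a=6 m (b=L-a=6):
  R_A = 0 kN
  M_A = -M₀ = -4 kN·m
Superposition: R_A = 48 kN, M_A = 284 kN·m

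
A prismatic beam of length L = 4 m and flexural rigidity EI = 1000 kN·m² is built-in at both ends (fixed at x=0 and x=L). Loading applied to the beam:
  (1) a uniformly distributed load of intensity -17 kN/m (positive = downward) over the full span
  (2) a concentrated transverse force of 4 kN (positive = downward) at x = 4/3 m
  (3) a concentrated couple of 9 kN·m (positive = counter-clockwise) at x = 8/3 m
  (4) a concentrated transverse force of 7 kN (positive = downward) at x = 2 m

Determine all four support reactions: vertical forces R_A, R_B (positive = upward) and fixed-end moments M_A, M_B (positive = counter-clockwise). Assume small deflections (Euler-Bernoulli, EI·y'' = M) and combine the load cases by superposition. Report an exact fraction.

Load 1 — uniform load w=-17 kN/m over full span:
  R_A = wL/2 = (-17)·4/2 = -34 kN
  M_A = wL²/12 = (-17)·4²/12 = -68/3 kN·m
  R_B = wL/2 = (-17)·4/2 = -34 kN
  M_B = -wL²/12 = -(-17)·4²/12 = 68/3 kN·m
Load 2 — point force P=4 kN at a=4/3 m (b=L-a=8/3):
  R_A = Pb²(3a+b)/L³ = 4·(8/3)²·(3·(4/3)+(8/3))/4³ = 80/27 kN
  M_A = Pab²/L² = 4·(4/3)·(8/3)²/4² = 64/27 kN·m
  R_B = Pa²(a+3b)/L³ = 4·(4/3)²·((4/3)+3·(8/3))/4³ = 28/27 kN
  M_B = -Pa²b/L² = -4·(4/3)²·(8/3)/4² = -32/27 kN·m
Load 3 — applied couple M₀=9 kN·m at a=8/3 m (b=L-a=4/3):
  R_A = 6M₀ab/L³ = 6·9·(8/3)·(4/3)/4³ = 3 kN
  M_A = M₀b(2a-b)/L² = 9·(4/3)·(2·(8/3)-(4/3))/4² = 3 kN·m
  R_B = -6M₀ab/L³ = -6·9·(8/3)·(4/3)/4³ = -3 kN
  M_B = M₀a(2b-a)/L² = 9·(8/3)·(2·(4/3)-(8/3))/4² = 0 kN·m
Load 4 — point force P=7 kN at a=2 m (b=L-a=2):
  R_A = Pb²(3a+b)/L³ = 7·2²·(3·2+2)/4³ = 7/2 kN
  M_A = Pab²/L² = 7·2·2²/4² = 7/2 kN·m
  R_B = Pa²(a+3b)/L³ = 7·2²·(2+3·2)/4³ = 7/2 kN
  M_B = -Pa²b/L² = -7·2²·2/4² = -7/2 kN·m
Superposition: R_A = -1325/54 kN, M_A = -745/54 kN·m, R_B = -1753/54 kN, M_B = 971/54 kN·m

R_A = -1325/54 kN, M_A = -745/54 kN·m, R_B = -1753/54 kN, M_B = 971/54 kN·m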